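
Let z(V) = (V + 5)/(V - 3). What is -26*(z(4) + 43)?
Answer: -1352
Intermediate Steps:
z(V) = (5 + V)/(-3 + V)
-26*(z(4) + 43) = -26*((5 + 4)/(-3 + 4) + 43) = -26*(9/1 + 43) = -26*(1*9 + 43) = -26*(9 + 43) = -26*52 = -1352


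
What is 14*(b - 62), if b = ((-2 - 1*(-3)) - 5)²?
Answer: -644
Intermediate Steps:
b = 16 (b = ((-2 + 3) - 5)² = (1 - 5)² = (-4)² = 16)
14*(b - 62) = 14*(16 - 62) = 14*(-46) = -644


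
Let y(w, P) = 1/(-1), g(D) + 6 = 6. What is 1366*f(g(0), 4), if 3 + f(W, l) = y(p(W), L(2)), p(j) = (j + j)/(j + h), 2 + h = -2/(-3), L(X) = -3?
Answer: -5464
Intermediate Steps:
g(D) = 0 (g(D) = -6 + 6 = 0)
h = -4/3 (h = -2 - 2/(-3) = -2 - 2*(-⅓) = -2 + ⅔ = -4/3 ≈ -1.3333)
p(j) = 2*j/(-4/3 + j) (p(j) = (j + j)/(j - 4/3) = (2*j)/(-4/3 + j) = 2*j/(-4/3 + j))
y(w, P) = -1
f(W, l) = -4 (f(W, l) = -3 - 1 = -4)
1366*f(g(0), 4) = 1366*(-4) = -5464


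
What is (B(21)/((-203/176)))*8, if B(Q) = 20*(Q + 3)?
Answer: -675840/203 ≈ -3329.3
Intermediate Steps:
B(Q) = 60 + 20*Q (B(Q) = 20*(3 + Q) = 60 + 20*Q)
(B(21)/((-203/176)))*8 = ((60 + 20*21)/((-203/176)))*8 = ((60 + 420)/((-203*1/176)))*8 = (480/(-203/176))*8 = (480*(-176/203))*8 = -84480/203*8 = -675840/203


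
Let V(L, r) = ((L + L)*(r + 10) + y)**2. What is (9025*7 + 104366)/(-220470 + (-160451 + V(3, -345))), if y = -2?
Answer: 167541/3667223 ≈ 0.045686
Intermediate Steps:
V(L, r) = (-2 + 2*L*(10 + r))**2 (V(L, r) = ((L + L)*(r + 10) - 2)**2 = ((2*L)*(10 + r) - 2)**2 = (2*L*(10 + r) - 2)**2 = (-2 + 2*L*(10 + r))**2)
(9025*7 + 104366)/(-220470 + (-160451 + V(3, -345))) = (9025*7 + 104366)/(-220470 + (-160451 + 4*(-1 + 10*3 + 3*(-345))**2)) = (63175 + 104366)/(-220470 + (-160451 + 4*(-1 + 30 - 1035)**2)) = 167541/(-220470 + (-160451 + 4*(-1006)**2)) = 167541/(-220470 + (-160451 + 4*1012036)) = 167541/(-220470 + (-160451 + 4048144)) = 167541/(-220470 + 3887693) = 167541/3667223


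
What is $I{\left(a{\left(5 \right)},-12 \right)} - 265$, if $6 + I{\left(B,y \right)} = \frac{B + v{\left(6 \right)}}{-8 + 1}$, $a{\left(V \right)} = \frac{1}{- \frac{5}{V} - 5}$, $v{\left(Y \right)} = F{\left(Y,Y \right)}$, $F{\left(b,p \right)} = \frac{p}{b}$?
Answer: $- \frac{11387}{42} \approx -271.12$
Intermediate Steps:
$v{\left(Y \right)} = 1$ ($v{\left(Y \right)} = \frac{Y}{Y} = 1$)
$a{\left(V \right)} = \frac{1}{-5 - \frac{5}{V}}$
$I{\left(B,y \right)} = - \frac{43}{7} - \frac{B}{7}$ ($I{\left(B,y \right)} = -6 + \frac{B + 1}{-8 + 1} = -6 + \frac{1 + B}{-7} = -6 + \left(1 + B\right) \left(- \frac{1}{7}\right) = -6 - \left(\frac{1}{7} + \frac{B}{7}\right) = - \frac{43}{7} - \frac{B}{7}$)
$I{\left(a{\left(5 \right)},-12 \right)} - 265 = \left(- \frac{43}{7} - \frac{\left(-1\right) 5 \frac{1}{5 + 5 \cdot 5}}{7}\right) - 265 = \left(- \frac{43}{7} - \frac{\left(-1\right) 5 \frac{1}{5 + 25}}{7}\right) - 265 = \left(- \frac{43}{7} - \frac{\left(-1\right) 5 \cdot \frac{1}{30}}{7}\right) - 265 = \left(- \frac{43}{7} - - \frac{1}{42}\right) - 265 = \left(- \frac{43}{7} + \frac{1}{42}\right) - 265 = - \frac{257}{42} - 265 = - \frac{11387}{42}$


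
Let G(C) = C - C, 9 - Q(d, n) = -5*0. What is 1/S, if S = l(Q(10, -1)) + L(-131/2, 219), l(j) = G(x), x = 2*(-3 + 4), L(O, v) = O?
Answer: -2/131 ≈ -0.015267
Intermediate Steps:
Q(d, n) = 9 (Q(d, n) = 9 - (-5)*0 = 9 - 1*0 = 9 + 0 = 9)
x = 2 (x = 2*1 = 2)
G(C) = 0
l(j) = 0
S = -131/2 (S = 0 - 131/2 = -131/2 ≈ -65.500)
1/S = 1/(-131/2) = -2/131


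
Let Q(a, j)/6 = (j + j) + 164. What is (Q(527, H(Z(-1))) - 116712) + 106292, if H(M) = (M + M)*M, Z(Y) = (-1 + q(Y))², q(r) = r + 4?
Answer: -9052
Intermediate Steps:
q(r) = 4 + r
Z(Y) = (3 + Y)² (Z(Y) = (-1 + (4 + Y))² = (3 + Y)²)
H(M) = 2*M² (H(M) = (2*M)*M = 2*M²)
Q(a, j) = 984 + 12*j (Q(a, j) = 6*((j + j) + 164) = 6*(2*j + 164) = 6*(164 + 2*j) = 984 + 12*j)
(Q(527, H(Z(-1))) - 116712) + 106292 = ((984 + 12*(2*((3 - 1)²)²)) - 116712) + 106292 = ((984 + 12*(2*(2²)²)) - 116712) + 106292 = ((984 + 12*(2*4²)) - 116712) + 106292 = ((984 + 12*(2*16)) - 116712) + 106292 = ((984 + 12*32) - 116712) + 106292 = ((984 + 384) - 116712) + 106292 = (1368 - 116712) + 106292 = -115344 + 106292 = -9052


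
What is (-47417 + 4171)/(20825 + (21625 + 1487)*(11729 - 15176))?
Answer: 43246/79646239 ≈ 0.00054298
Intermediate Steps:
(-47417 + 4171)/(20825 + (21625 + 1487)*(11729 - 15176)) = -43246/(20825 + 23112*(-3447)) = -43246/(20825 - 79667064) = -43246/(-79646239) = -43246*(-1/79646239) = 43246/79646239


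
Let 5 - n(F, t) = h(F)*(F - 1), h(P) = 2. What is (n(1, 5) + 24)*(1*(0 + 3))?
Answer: 87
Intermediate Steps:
n(F, t) = 7 - 2*F (n(F, t) = 5 - 2*(F - 1) = 5 - 2*(-1 + F) = 5 - (-2 + 2*F) = 5 + (2 - 2*F) = 7 - 2*F)
(n(1, 5) + 24)*(1*(0 + 3)) = ((7 - 2*1) + 24)*(1*(0 + 3)) = ((7 - 2) + 24)*(1*3) = (5 + 24)*3 = 29*3 = 87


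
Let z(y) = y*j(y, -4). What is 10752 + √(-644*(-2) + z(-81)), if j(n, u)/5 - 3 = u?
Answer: 10752 + √1693 ≈ 10793.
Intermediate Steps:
j(n, u) = 15 + 5*u
z(y) = -5*y (z(y) = y*(15 + 5*(-4)) = y*(15 - 20) = y*(-5) = -5*y)
10752 + √(-644*(-2) + z(-81)) = 10752 + √(-644*(-2) - 5*(-81)) = 10752 + √(1288 + 405) = 10752 + √1693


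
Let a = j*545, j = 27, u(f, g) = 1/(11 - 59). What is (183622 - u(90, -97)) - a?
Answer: 8107537/48 ≈ 1.6891e+5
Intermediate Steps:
u(f, g) = -1/48 (u(f, g) = 1/(-48) = -1/48)
a = 14715 (a = 27*545 = 14715)
(183622 - u(90, -97)) - a = (183622 - 1*(-1/48)) - 1*14715 = (183622 + 1/48) - 14715 = 8813857/48 - 14715 = 8107537/48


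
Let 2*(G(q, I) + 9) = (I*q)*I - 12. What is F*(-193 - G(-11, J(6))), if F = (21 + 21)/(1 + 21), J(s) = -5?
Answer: -1701/22 ≈ -77.318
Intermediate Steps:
G(q, I) = -15 + q*I²/2 (G(q, I) = -9 + ((I*q)*I - 12)/2 = -9 + (q*I² - 12)/2 = -9 + (-12 + q*I²)/2 = -9 + (-6 + q*I²/2) = -15 + q*I²/2)
F = 21/11 (F = 42/22 = 42*(1/22) = 21/11 ≈ 1.9091)
F*(-193 - G(-11, J(6))) = 21*(-193 - (-15 + (½)*(-11)*(-5)²))/11 = 21*(-193 - (-15 + (½)*(-11)*25))/11 = 21*(-193 - (-15 - 275/2))/11 = 21*(-193 - 1*(-305/2))/11 = 21*(-193 + 305/2)/11 = (21/11)*(-81/2) = -1701/22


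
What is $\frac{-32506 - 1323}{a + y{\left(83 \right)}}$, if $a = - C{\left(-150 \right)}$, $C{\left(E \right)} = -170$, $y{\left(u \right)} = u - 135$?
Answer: $- \frac{33829}{118} \approx -286.69$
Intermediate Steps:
$y{\left(u \right)} = -135 + u$
$a = 170$ ($a = \left(-1\right) \left(-170\right) = 170$)
$\frac{-32506 - 1323}{a + y{\left(83 \right)}} = \frac{-32506 - 1323}{170 + \left(-135 + 83\right)} = \frac{-32506 + \left(-19769 + 18446\right)}{170 - 52} = \frac{-32506 - 1323}{118} = \left(-33829\right) \frac{1}{118} = - \frac{33829}{118}$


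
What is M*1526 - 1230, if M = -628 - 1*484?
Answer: -1698142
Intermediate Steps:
M = -1112 (M = -628 - 484 = -1112)
M*1526 - 1230 = -1112*1526 - 1230 = -1696912 - 1230 = -1698142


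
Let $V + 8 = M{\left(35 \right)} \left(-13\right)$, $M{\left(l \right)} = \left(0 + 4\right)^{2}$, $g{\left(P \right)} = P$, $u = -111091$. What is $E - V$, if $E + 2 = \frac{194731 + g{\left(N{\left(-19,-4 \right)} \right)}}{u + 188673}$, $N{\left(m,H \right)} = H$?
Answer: $\frac{16797275}{77582} \approx 216.51$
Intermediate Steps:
$M{\left(l \right)} = 16$ ($M{\left(l \right)} = 4^{2} = 16$)
$E = \frac{39563}{77582}$ ($E = -2 + \frac{194731 - 4}{-111091 + 188673} = -2 + \frac{194727}{77582} = \frac{39563}{77582} \approx 0.50995$)
$V = -216$ ($V = -8 + 16 \left(-13\right) = -8 - 208 = -216$)
$E - V = \frac{39563}{77582} - -216 = \frac{39563}{77582} + 216 = \frac{16797275}{77582}$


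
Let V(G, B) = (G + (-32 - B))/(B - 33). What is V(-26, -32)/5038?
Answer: 1/12595 ≈ 7.9397e-5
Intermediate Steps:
V(G, B) = (-32 + G - B)/(-33 + B)
V(-26, -32)/5038 = ((-32 - 26 - 1*(-32))/(-33 - 32))/5038 = ((-32 - 26 + 32)/(-65))*(1/5038) = -1/65*(-26)*(1/5038) = (2/5)*(1/5038) = 1/12595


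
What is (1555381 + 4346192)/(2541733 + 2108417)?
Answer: 1967191/1550050 ≈ 1.2691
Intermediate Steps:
(1555381 + 4346192)/(2541733 + 2108417) = 5901573/4650150 = 5901573*(1/4650150) = 1967191/1550050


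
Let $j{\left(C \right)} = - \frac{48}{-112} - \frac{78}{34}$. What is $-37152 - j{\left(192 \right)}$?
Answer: $- \frac{4420866}{119} \approx -37150.0$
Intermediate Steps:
$j{\left(C \right)} = - \frac{222}{119}$ ($j{\left(C \right)} = \left(-48\right) \left(- \frac{1}{112}\right) - \frac{39}{17} = \frac{3}{7} - \frac{39}{17} = - \frac{222}{119}$)
$-37152 - j{\left(192 \right)} = -37152 - - \frac{222}{119} = -37152 + \frac{222}{119} = - \frac{4420866}{119}$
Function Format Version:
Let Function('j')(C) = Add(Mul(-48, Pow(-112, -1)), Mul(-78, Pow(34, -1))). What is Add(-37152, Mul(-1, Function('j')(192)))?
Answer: Rational(-4420866, 119) ≈ -37150.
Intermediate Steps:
Function('j')(C) = Rational(-222, 119) (Function('j')(C) = Add(Mul(-48, Rational(-1, 112)), Mul(-78, Rational(1, 34))) = Add(Rational(3, 7), Rational(-39, 17)) = Rational(-222, 119))
Add(-37152, Mul(-1, Function('j')(192))) = Add(-37152, Mul(-1, Rational(-222, 119))) = Add(-37152, Rational(222, 119)) = Rational(-4420866, 119)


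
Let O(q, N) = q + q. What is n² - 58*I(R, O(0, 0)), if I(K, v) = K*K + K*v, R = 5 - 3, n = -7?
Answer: -183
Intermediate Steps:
O(q, N) = 2*q
R = 2
I(K, v) = K² + K*v
n² - 58*I(R, O(0, 0)) = (-7)² - 116*(2 + 2*0) = 49 - 116*(2 + 0) = 49 - 116*2 = 49 - 58*4 = 49 - 232 = -183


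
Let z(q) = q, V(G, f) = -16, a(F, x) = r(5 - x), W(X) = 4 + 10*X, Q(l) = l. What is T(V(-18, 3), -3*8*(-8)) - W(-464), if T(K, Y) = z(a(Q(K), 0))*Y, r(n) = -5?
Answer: 3676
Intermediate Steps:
a(F, x) = -5
T(K, Y) = -5*Y
T(V(-18, 3), -3*8*(-8)) - W(-464) = -5*(-3*8)*(-8) - (4 + 10*(-464)) = -(-120)*(-8) - (4 - 4640) = -5*192 - 1*(-4636) = -960 + 4636 = 3676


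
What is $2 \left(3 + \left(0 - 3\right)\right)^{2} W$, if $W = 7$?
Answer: $0$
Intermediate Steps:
$2 \left(3 + \left(0 - 3\right)\right)^{2} W = 2 \left(3 + \left(0 - 3\right)\right)^{2} \cdot 7 = 2 \left(3 - 3\right)^{2} \cdot 7 = 2 \cdot 0^{2} \cdot 7 = 2 \cdot 0 \cdot 7 = 0 \cdot 7 = 0$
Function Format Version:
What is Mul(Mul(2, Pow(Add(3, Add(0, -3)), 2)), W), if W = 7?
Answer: 0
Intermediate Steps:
Mul(Mul(2, Pow(Add(3, Add(0, -3)), 2)), W) = Mul(Mul(2, Pow(Add(3, Add(0, -3)), 2)), 7) = Mul(Mul(2, Pow(Add(3, -3), 2)), 7) = Mul(Mul(2, Pow(0, 2)), 7) = Mul(Mul(2, 0), 7) = Mul(0, 7) = 0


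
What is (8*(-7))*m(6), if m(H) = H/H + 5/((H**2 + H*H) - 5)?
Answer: -4032/67 ≈ -60.179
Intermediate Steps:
m(H) = 1 + 5/(-5 + 2*H**2) (m(H) = 1 + 5/((H**2 + H**2) - 5) = 1 + 5/(2*H**2 - 5) = 1 + 5/(-5 + 2*H**2))
(8*(-7))*m(6) = (8*(-7))*(2*6**2/(-5 + 2*6**2)) = -112*36/(-5 + 2*36) = -112*36/(-5 + 72) = -112*36/67 = -56*72/67 = -4032/67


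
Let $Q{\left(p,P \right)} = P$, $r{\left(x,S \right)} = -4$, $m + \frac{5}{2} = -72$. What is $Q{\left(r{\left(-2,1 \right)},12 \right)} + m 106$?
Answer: $-7885$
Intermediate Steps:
$m = - \frac{149}{2}$ ($m = - \frac{5}{2} - 72 = - \frac{149}{2} \approx -74.5$)
$Q{\left(r{\left(-2,1 \right)},12 \right)} + m 106 = 12 - 7897 = -7885$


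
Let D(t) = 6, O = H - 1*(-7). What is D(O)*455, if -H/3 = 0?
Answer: 2730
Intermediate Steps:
H = 0 (H = -3*0 = 0)
O = 7 (O = 0 - 1*(-7) = 0 + 7 = 7)
D(O)*455 = 6*455 = 2730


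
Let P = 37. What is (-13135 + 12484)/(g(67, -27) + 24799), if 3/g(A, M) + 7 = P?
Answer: -6510/247991 ≈ -0.026251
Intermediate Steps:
g(A, M) = 1/10 (g(A, M) = 3/(-7 + 37) = 3/30 = 3*(1/30) = 1/10)
(-13135 + 12484)/(g(67, -27) + 24799) = (-13135 + 12484)/(1/10 + 24799) = -651/247991/10 = -651*10/247991 = -6510/247991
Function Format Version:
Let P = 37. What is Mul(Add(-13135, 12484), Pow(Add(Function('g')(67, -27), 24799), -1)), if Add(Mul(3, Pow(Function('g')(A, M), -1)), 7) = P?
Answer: Rational(-6510, 247991) ≈ -0.026251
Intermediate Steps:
Function('g')(A, M) = Rational(1, 10) (Function('g')(A, M) = Mul(3, Pow(Add(-7, 37), -1)) = Mul(3, Pow(30, -1)) = Mul(3, Rational(1, 30)) = Rational(1, 10))
Mul(Add(-13135, 12484), Pow(Add(Function('g')(67, -27), 24799), -1)) = Mul(Add(-13135, 12484), Pow(Add(Rational(1, 10), 24799), -1)) = Mul(-651, Pow(Rational(247991, 10), -1)) = Mul(-651, Rational(10, 247991)) = Rational(-6510, 247991)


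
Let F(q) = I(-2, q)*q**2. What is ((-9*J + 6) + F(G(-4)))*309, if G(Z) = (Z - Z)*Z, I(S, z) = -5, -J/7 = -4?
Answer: -76014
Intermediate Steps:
J = 28 (J = -7*(-4) = 28)
G(Z) = 0 (G(Z) = 0*Z = 0)
F(q) = -5*q**2
((-9*J + 6) + F(G(-4)))*309 = ((-9*28 + 6) - 5*0**2)*309 = ((-252 + 6) - 5*0)*309 = (-246 + 0)*309 = -246*309 = -76014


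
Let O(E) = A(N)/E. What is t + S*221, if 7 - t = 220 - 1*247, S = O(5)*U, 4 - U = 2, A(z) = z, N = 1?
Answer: 612/5 ≈ 122.40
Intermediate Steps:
U = 2 (U = 4 - 1*2 = 4 - 2 = 2)
O(E) = 1/E
S = 2/5 ≈ 0.40000
t = 34 (t = 7 - (220 - 1*247) = 7 - (220 - 247) = 7 - 1*(-27) = 7 + 27 = 34)
t + S*221 = 34 + (2/5)*221 = 34 + 442/5 = 612/5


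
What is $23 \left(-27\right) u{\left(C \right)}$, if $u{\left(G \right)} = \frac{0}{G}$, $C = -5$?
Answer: $0$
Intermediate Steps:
$u{\left(G \right)} = 0$
$23 \left(-27\right) u{\left(C \right)} = 23 \left(-27\right) 0 = \left(-621\right) 0 = 0$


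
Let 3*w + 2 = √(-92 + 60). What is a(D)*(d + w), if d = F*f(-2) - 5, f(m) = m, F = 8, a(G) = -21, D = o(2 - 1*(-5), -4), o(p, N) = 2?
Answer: 455 - 28*I*√2 ≈ 455.0 - 39.598*I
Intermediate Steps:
D = 2
w = -⅔ + 4*I*√2/3 (w = -⅔ + √(-92 + 60)/3 = -⅔ + √(-32)/3 = -⅔ + (4*I*√2)/3 = -⅔ + 4*I*√2/3 ≈ -0.66667 + 1.8856*I)
d = -21 (d = 8*(-2) - 5 = -16 - 5 = -21)
a(D)*(d + w) = -21*(-21 + (-⅔ + 4*I*√2/3)) = -21*(-65/3 + 4*I*√2/3) = 455 - 28*I*√2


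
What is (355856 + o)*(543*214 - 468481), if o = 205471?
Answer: -197743714233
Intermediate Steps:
(355856 + o)*(543*214 - 468481) = (355856 + 205471)*(543*214 - 468481) = 561327*(116202 - 468481) = 561327*(-352279) = -197743714233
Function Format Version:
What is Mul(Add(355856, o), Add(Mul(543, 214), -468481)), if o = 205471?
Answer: -197743714233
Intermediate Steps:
Mul(Add(355856, o), Add(Mul(543, 214), -468481)) = Mul(Add(355856, 205471), Add(Mul(543, 214), -468481)) = Mul(561327, Add(116202, -468481)) = Mul(561327, -352279) = -197743714233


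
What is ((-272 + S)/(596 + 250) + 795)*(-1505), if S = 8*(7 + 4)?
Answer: -505970465/423 ≈ -1.1961e+6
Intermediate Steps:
S = 88 (S = 8*11 = 88)
((-272 + S)/(596 + 250) + 795)*(-1505) = ((-272 + 88)/(596 + 250) + 795)*(-1505) = (-184/846 + 795)*(-1505) = (-184*1/846 + 795)*(-1505) = (-92/423 + 795)*(-1505) = (336193/423)*(-1505) = -505970465/423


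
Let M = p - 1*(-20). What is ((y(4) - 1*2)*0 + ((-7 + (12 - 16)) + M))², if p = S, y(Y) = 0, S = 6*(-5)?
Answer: 441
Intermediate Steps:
S = -30
p = -30
M = -10 (M = -30 - 1*(-20) = -30 + 20 = -10)
((y(4) - 1*2)*0 + ((-7 + (12 - 16)) + M))² = ((0 - 1*2)*0 + ((-7 + (12 - 16)) - 10))² = ((0 - 2)*0 + ((-7 - 4) - 10))² = (-2*0 + (-11 - 10))² = (0 - 21)² = (-21)² = 441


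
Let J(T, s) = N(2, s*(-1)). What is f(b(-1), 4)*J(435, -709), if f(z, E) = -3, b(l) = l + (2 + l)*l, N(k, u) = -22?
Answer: 66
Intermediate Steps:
J(T, s) = -22
b(l) = l + l*(2 + l)
f(b(-1), 4)*J(435, -709) = -3*(-22) = 66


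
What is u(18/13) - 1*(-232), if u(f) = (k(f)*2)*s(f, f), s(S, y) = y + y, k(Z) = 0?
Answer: 232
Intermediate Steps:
s(S, y) = 2*y
u(f) = 0 (u(f) = (0*2)*(2*f) = 0*(2*f) = 0)
u(18/13) - 1*(-232) = 0 - 1*(-232) = 0 + 232 = 232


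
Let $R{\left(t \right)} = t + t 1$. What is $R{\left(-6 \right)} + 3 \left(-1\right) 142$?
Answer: $-438$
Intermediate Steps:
$R{\left(t \right)} = 2 t$ ($R{\left(t \right)} = t + t = 2 t$)
$R{\left(-6 \right)} + 3 \left(-1\right) 142 = 2 \left(-6\right) + 3 \left(-1\right) 142 = -12 - 426 = -438$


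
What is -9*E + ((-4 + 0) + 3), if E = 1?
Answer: -10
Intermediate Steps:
-9*E + ((-4 + 0) + 3) = -9*1 + ((-4 + 0) + 3) = -9 + (-4 + 3) = -9 - 1 = -10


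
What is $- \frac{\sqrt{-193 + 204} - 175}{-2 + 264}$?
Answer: $\frac{175}{262} - \frac{\sqrt{11}}{262} \approx 0.65528$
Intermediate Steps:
$- \frac{\sqrt{-193 + 204} - 175}{-2 + 264} = - \frac{\sqrt{11} - 175}{262} = - \frac{-175 + \sqrt{11}}{262} = - (- \frac{175}{262} + \frac{\sqrt{11}}{262}) = \frac{175}{262} - \frac{\sqrt{11}}{262}$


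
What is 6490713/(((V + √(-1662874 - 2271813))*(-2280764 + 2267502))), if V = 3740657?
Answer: -24279531018441/185568783348668032 + 6490713*I*√3934687/185568783348668032 ≈ -0.00013084 + 6.9381e-8*I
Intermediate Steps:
6490713/(((V + √(-1662874 - 2271813))*(-2280764 + 2267502))) = 6490713/(((3740657 + √(-1662874 - 2271813))*(-2280764 + 2267502))) = 6490713/(((3740657 + √(-3934687))*(-13262))) = 6490713/(((3740657 + I*√3934687)*(-13262))) = 6490713/(-49608593134 - 13262*I*√3934687)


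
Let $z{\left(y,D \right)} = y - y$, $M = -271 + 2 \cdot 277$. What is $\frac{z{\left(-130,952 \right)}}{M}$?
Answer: $0$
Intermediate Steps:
$M = 283$ ($M = -271 + 554 = 283$)
$z{\left(y,D \right)} = 0$
$\frac{z{\left(-130,952 \right)}}{M} = \frac{0}{283} = 0 \cdot \frac{1}{283} = 0$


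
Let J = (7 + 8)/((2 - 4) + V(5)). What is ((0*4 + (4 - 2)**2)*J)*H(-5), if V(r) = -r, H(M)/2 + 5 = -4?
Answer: 1080/7 ≈ 154.29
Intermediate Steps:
H(M) = -18 (H(M) = -10 + 2*(-4) = -10 - 8 = -18)
J = -15/7 (J = (7 + 8)/((2 - 4) - 1*5) = 15/(-2 - 5) = 15/(-7) = 15*(-1/7) = -15/7 ≈ -2.1429)
((0*4 + (4 - 2)**2)*J)*H(-5) = ((0*4 + (4 - 2)**2)*(-15/7))*(-18) = ((0 + 2**2)*(-15/7))*(-18) = ((0 + 4)*(-15/7))*(-18) = (4*(-15/7))*(-18) = -60/7*(-18) = 1080/7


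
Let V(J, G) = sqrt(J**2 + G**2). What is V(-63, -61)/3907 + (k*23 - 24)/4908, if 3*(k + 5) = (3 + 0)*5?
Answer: -2/409 + sqrt(7690)/3907 ≈ 0.017555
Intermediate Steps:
k = 0 (k = -5 + ((3 + 0)*5)/3 = -5 + (3*5)/3 = -5 + (1/3)*15 = -5 + 5 = 0)
V(J, G) = sqrt(G**2 + J**2)
V(-63, -61)/3907 + (k*23 - 24)/4908 = sqrt((-61)**2 + (-63)**2)/3907 + (0*23 - 24)/4908 = sqrt(3721 + 3969)*(1/3907) + (0 - 24)*(1/4908) = sqrt(7690)*(1/3907) - 24*1/4908 = sqrt(7690)/3907 - 2/409 = -2/409 + sqrt(7690)/3907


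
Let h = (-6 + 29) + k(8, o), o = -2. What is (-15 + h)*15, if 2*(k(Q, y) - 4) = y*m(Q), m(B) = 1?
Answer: 165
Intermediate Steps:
k(Q, y) = 4 + y/2 (k(Q, y) = 4 + (y*1)/2 = 4 + y/2)
h = 26 (h = (-6 + 29) + (4 + (½)*(-2)) = 23 + (4 - 1) = 23 + 3 = 26)
(-15 + h)*15 = (-15 + 26)*15 = 11*15 = 165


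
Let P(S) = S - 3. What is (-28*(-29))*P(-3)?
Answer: -4872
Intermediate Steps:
P(S) = -3 + S
(-28*(-29))*P(-3) = (-28*(-29))*(-3 - 3) = 812*(-6) = -4872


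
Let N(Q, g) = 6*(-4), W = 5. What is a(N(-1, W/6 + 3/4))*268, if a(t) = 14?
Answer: 3752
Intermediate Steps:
N(Q, g) = -24
a(N(-1, W/6 + 3/4))*268 = 14*268 = 3752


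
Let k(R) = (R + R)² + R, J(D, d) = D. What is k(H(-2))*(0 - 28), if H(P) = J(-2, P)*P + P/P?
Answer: -2940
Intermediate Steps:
H(P) = 1 - 2*P (H(P) = -2*P + P/P = -2*P + 1 = 1 - 2*P)
k(R) = R + 4*R² (k(R) = (2*R)² + R = 4*R² + R = R + 4*R²)
k(H(-2))*(0 - 28) = ((1 - 2*(-2))*(1 + 4*(1 - 2*(-2))))*(0 - 28) = ((1 + 4)*(1 + 4*(1 + 4)))*(-28) = (5*(1 + 4*5))*(-28) = (5*(1 + 20))*(-28) = (5*21)*(-28) = 105*(-28) = -2940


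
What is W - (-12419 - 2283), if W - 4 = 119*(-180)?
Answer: -6714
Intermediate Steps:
W = -21416 (W = 4 + 119*(-180) = 4 - 21420 = -21416)
W - (-12419 - 2283) = -21416 - (-12419 - 2283) = -21416 - 1*(-14702) = -21416 + 14702 = -6714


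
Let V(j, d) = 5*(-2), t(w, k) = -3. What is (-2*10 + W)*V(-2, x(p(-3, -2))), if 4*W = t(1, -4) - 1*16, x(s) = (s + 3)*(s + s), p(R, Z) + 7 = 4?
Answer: 495/2 ≈ 247.50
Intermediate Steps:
p(R, Z) = -3 (p(R, Z) = -7 + 4 = -3)
x(s) = 2*s*(3 + s) (x(s) = (3 + s)*(2*s) = 2*s*(3 + s))
V(j, d) = -10
W = -19/4 (W = (-3 - 1*16)/4 = (-3 - 16)/4 = (¼)*(-19) = -19/4 ≈ -4.7500)
(-2*10 + W)*V(-2, x(p(-3, -2))) = (-2*10 - 19/4)*(-10) = (-20 - 19/4)*(-10) = -99/4*(-10) = 495/2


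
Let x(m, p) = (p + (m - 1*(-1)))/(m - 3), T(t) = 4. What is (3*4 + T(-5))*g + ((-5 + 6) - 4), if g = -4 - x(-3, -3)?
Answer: -241/3 ≈ -80.333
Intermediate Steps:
x(m, p) = (1 + m + p)/(-3 + m) (x(m, p) = (p + (m + 1))/(-3 + m) = (p + (1 + m))/(-3 + m) = (1 + m + p)/(-3 + m))
g = -29/6 (g = -4 - (1 - 3 - 3)/(-3 - 3) = -4 - (-5)/(-6) = -4 - (-1)*(-5)/6 = -4 - 1*5/6 = -4 - 5/6 = -29/6 ≈ -4.8333)
(3*4 + T(-5))*g + ((-5 + 6) - 4) = (3*4 + 4)*(-29/6) + ((-5 + 6) - 4) = (12 + 4)*(-29/6) + (1 - 4) = 16*(-29/6) - 3 = -232/3 - 3 = -241/3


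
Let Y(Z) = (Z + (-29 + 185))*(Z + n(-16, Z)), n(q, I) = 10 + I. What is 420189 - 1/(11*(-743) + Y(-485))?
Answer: 129278289062/307667 ≈ 4.2019e+5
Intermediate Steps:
Y(Z) = (10 + 2*Z)*(156 + Z) (Y(Z) = (Z + (-29 + 185))*(Z + (10 + Z)) = (Z + 156)*(10 + 2*Z) = (156 + Z)*(10 + 2*Z) = (10 + 2*Z)*(156 + Z))
420189 - 1/(11*(-743) + Y(-485)) = 420189 - 1/(11*(-743) + (1560 + 2*(-485)² + 322*(-485))) = 420189 - 1/(-8173 + (1560 + 2*235225 - 156170)) = 420189 - 1/(-8173 + (1560 + 470450 - 156170)) = 420189 - 1/(-8173 + 315840) = 420189 - 1/307667 = 129278289062/307667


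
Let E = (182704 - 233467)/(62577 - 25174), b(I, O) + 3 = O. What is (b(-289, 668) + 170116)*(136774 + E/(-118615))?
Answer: 103630871608576437333/4436556845 ≈ 2.3358e+10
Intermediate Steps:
b(I, O) = -3 + O
E = -50763/37403 ≈ -1.3572
(b(-289, 668) + 170116)*(136774 + E/(-118615)) = ((-3 + 668) + 170116)*(136774 - 50763/37403/(-118615)) = (665 + 170116)*(136774 - 50763/37403*(-1/118615)) = 170781*(136774 + 50763/4436556845) = 170781*(606805625968793/4436556845) = 103630871608576437333/4436556845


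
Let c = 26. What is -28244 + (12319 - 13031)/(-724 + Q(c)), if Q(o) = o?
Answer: -9856800/349 ≈ -28243.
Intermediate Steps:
-28244 + (12319 - 13031)/(-724 + Q(c)) = -28244 + (12319 - 13031)/(-724 + 26) = -28244 - 712/(-698) = -28244 - 712*(-1/698) = -28244 + 356/349 = -9856800/349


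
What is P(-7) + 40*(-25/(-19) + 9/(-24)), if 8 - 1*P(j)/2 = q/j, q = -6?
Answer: 6905/133 ≈ 51.917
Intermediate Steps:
P(j) = 16 + 12/j (P(j) = 16 - (-12)/j = 16 + 12/j)
P(-7) + 40*(-25/(-19) + 9/(-24)) = (16 + 12/(-7)) + 40*(-25/(-19) + 9/(-24)) = (16 + 12*(-⅐)) + 40*(-25*(-1/19) + 9*(-1/24)) = (16 - 12/7) + 40*(25/19 - 3/8) = 100/7 + 40*(143/152) = 100/7 + 715/19 = 6905/133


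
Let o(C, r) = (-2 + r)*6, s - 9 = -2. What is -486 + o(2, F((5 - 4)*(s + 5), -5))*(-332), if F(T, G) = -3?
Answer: 9474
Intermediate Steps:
s = 7 (s = 9 - 2 = 7)
o(C, r) = -12 + 6*r
-486 + o(2, F((5 - 4)*(s + 5), -5))*(-332) = -486 + (-12 + 6*(-3))*(-332) = -486 + (-12 - 18)*(-332) = -486 - 30*(-332) = -486 + 9960 = 9474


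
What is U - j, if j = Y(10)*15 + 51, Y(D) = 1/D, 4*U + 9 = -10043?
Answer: -5131/2 ≈ -2565.5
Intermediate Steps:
U = -2513 (U = -9/4 + (¼)*(-10043) = -9/4 - 10043/4 = -2513)
j = 105/2 (j = 15/10 + 51 = (⅒)*15 + 51 = 3/2 + 51 = 105/2 ≈ 52.500)
U - j = -2513 - 1*105/2 = -2513 - 105/2 = -5131/2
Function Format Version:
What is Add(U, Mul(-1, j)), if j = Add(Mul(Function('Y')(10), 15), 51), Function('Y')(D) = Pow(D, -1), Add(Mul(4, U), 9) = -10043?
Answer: Rational(-5131, 2) ≈ -2565.5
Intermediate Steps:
U = -2513 (U = Add(Rational(-9, 4), Mul(Rational(1, 4), -10043)) = Add(Rational(-9, 4), Rational(-10043, 4)) = -2513)
j = Rational(105, 2) (j = Add(Mul(Pow(10, -1), 15), 51) = Add(Mul(Rational(1, 10), 15), 51) = Add(Rational(3, 2), 51) = Rational(105, 2) ≈ 52.500)
Add(U, Mul(-1, j)) = Add(-2513, Mul(-1, Rational(105, 2))) = Add(-2513, Rational(-105, 2)) = Rational(-5131, 2)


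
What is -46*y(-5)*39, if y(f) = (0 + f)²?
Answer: -44850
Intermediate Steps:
y(f) = f²
-46*y(-5)*39 = -46*(-5)²*39 = -46*25*39 = -1150*39 = -44850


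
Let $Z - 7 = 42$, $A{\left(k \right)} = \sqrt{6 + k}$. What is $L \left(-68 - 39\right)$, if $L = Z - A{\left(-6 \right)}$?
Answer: $-5243$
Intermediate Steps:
$Z = 49$ ($Z = 7 + 42 = 49$)
$L = 49$ ($L = 49 - \sqrt{6 - 6} = 49 - \sqrt{0} = 49 - 0 = 49 + 0 = 49$)
$L \left(-68 - 39\right) = 49 \left(-68 - 39\right) = 49 \left(-107\right) = -5243$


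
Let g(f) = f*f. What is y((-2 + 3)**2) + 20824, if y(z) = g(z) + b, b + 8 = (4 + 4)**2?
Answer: 20881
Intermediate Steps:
b = 56 (b = -8 + (4 + 4)**2 = -8 + 8**2 = -8 + 64 = 56)
g(f) = f**2
y(z) = 56 + z**2 (y(z) = z**2 + 56 = 56 + z**2)
y((-2 + 3)**2) + 20824 = (56 + ((-2 + 3)**2)**2) + 20824 = (56 + (1**2)**2) + 20824 = (56 + 1**2) + 20824 = (56 + 1) + 20824 = 57 + 20824 = 20881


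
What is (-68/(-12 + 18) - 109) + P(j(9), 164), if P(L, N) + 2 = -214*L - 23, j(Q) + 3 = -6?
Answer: 5342/3 ≈ 1780.7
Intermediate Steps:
j(Q) = -9 (j(Q) = -3 - 6 = -9)
P(L, N) = -25 - 214*L (P(L, N) = -2 + (-214*L - 23) = -2 + (-23 - 214*L) = -25 - 214*L)
(-68/(-12 + 18) - 109) + P(j(9), 164) = (-68/(-12 + 18) - 109) + (-25 - 214*(-9)) = (-68/6 - 109) + (-25 + 1926) = (-68*⅙ - 109) + 1901 = (-34/3 - 109) + 1901 = -361/3 + 1901 = 5342/3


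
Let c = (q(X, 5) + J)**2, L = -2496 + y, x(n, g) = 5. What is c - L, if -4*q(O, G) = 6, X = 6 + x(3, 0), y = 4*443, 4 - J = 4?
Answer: 2905/4 ≈ 726.25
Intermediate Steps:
J = 0 (J = 4 - 1*4 = 4 - 4 = 0)
y = 1772
X = 11 (X = 6 + 5 = 11)
q(O, G) = -3/2 (q(O, G) = -1/4*6 = -3/2)
L = -724 (L = -2496 + 1772 = -724)
c = 9/4 (c = (-3/2 + 0)**2 = (-3/2)**2 = 9/4 ≈ 2.2500)
c - L = 9/4 - 1*(-724) = 9/4 + 724 = 2905/4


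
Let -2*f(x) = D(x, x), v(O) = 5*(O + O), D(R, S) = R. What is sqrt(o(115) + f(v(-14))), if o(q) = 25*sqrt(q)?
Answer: sqrt(70 + 25*sqrt(115)) ≈ 18.387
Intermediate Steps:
v(O) = 10*O (v(O) = 5*(2*O) = 10*O)
f(x) = -x/2
sqrt(o(115) + f(v(-14))) = sqrt(25*sqrt(115) - 5*(-14)) = sqrt(25*sqrt(115) - 1/2*(-140)) = sqrt(25*sqrt(115) + 70) = sqrt(70 + 25*sqrt(115))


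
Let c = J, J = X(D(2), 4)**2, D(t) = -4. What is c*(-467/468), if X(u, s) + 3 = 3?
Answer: 0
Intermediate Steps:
X(u, s) = 0 (X(u, s) = -3 + 3 = 0)
J = 0 (J = 0**2 = 0)
c = 0
c*(-467/468) = 0*(-467/468) = 0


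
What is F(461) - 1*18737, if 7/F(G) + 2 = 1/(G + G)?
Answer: -34538745/1843 ≈ -18741.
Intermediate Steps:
F(G) = 7/(-2 + 1/(2*G)) (F(G) = 7/(-2 + 1/(G + G)) = 7/(-2 + 1/(2*G)))
F(461) - 1*18737 = -14*461/(-1 + 4*461) - 1*18737 = -14*461/(-1 + 1844) - 18737 = -14*461/1843 - 18737 = -14*461*1/1843 - 18737 = -6454/1843 - 18737 = -34538745/1843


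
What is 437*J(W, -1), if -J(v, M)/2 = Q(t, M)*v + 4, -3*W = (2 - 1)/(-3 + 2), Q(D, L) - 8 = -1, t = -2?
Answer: -16606/3 ≈ -5535.3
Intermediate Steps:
Q(D, L) = 7 (Q(D, L) = 8 - 1 = 7)
W = ⅓ (W = -(2 - 1)/(3*(-3 + 2)) = -1/(3*(-1)) = -(-1)/3 = -⅓*(-1) = ⅓ ≈ 0.33333)
J(v, M) = -8 - 14*v (J(v, M) = -2*(7*v + 4) = -2*(4 + 7*v) = -8 - 14*v)
437*J(W, -1) = 437*(-8 - 14*⅓) = 437*(-8 - 14/3) = 437*(-38/3) = -16606/3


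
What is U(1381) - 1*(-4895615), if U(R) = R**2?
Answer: 6802776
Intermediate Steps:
U(1381) - 1*(-4895615) = 1381**2 - 1*(-4895615) = 1907161 + 4895615 = 6802776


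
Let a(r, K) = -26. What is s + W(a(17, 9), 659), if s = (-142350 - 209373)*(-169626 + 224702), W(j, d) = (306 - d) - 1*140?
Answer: -19371496441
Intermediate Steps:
W(j, d) = 166 - d (W(j, d) = (306 - d) - 140 = 166 - d)
s = -19371495948 (s = -351723*55076 = -19371495948)
s + W(a(17, 9), 659) = -19371495948 + (166 - 1*659) = -19371495948 + (166 - 659) = -19371495948 - 493 = -19371496441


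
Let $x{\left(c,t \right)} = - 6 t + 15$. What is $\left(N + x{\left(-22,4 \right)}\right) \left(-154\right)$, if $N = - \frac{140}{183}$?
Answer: $\frac{275198}{183} \approx 1503.8$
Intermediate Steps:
$N = - \frac{140}{183}$ ($N = \left(-140\right) \frac{1}{183} = - \frac{140}{183} \approx -0.76503$)
$x{\left(c,t \right)} = 15 - 6 t$
$\left(N + x{\left(-22,4 \right)}\right) \left(-154\right) = \left(- \frac{140}{183} + \left(15 - 24\right)\right) \left(-154\right) = \left(- \frac{140}{183} - 9\right) \left(-154\right) = \left(- \frac{1787}{183}\right) \left(-154\right) = \frac{275198}{183}$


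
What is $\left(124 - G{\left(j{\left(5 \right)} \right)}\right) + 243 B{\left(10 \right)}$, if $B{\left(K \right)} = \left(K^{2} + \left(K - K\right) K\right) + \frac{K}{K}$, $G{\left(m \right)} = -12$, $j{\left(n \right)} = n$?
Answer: $24679$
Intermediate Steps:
$B{\left(K \right)} = 1 + K^{2}$ ($B{\left(K \right)} = \left(K^{2} + 0 K\right) + 1 = \left(K^{2} + 0\right) + 1 = K^{2} + 1 = 1 + K^{2}$)
$\left(124 - G{\left(j{\left(5 \right)} \right)}\right) + 243 B{\left(10 \right)} = \left(124 - -12\right) + 243 \left(1 + 10^{2}\right) = \left(124 + 12\right) + 243 \left(1 + 100\right) = 136 + 243 \cdot 101 = 136 + 24543 = 24679$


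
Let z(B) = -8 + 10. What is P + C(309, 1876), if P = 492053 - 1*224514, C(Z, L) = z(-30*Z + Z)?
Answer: 267541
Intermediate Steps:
z(B) = 2
C(Z, L) = 2
P = 267539 (P = 492053 - 224514 = 267539)
P + C(309, 1876) = 267539 + 2 = 267541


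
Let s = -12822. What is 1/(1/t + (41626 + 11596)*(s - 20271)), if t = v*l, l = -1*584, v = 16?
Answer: -9344/16457359636225 ≈ -5.6777e-10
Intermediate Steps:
l = -584
t = -9344 (t = 16*(-584) = -9344)
1/(1/t + (41626 + 11596)*(s - 20271)) = 1/(1/(-9344) + (41626 + 11596)*(-12822 - 20271)) = 1/(-1/9344 + 53222*(-33093)) = 1/(-1/9344 - 1761275646) = 1/(-16457359636225/9344) = -9344/16457359636225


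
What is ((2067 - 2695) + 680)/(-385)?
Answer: -52/385 ≈ -0.13506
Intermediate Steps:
((2067 - 2695) + 680)/(-385) = (-628 + 680)*(-1/385) = 52*(-1/385) = -52/385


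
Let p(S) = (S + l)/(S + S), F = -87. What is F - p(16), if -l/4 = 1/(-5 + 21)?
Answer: -11199/128 ≈ -87.492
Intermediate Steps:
l = -¼ (l = -4/(-5 + 21) = -4/16 = -4*1/16 = -¼ ≈ -0.25000)
p(S) = (-¼ + S)/(2*S) (p(S) = (S - ¼)/(S + S) = (-¼ + S)/((2*S)) = (-¼ + S)*(1/(2*S)) = (-¼ + S)/(2*S))
F - p(16) = -87 - (-1 + 4*16)/(8*16) = -87 - (-1 + 64)/(8*16) = -87 - 63/(8*16) = -87 - 1*63/128 = -87 - 63/128 = -11199/128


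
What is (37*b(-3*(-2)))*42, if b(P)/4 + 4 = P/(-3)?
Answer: -37296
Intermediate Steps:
b(P) = -16 - 4*P/3 (b(P) = -16 + 4*(P/(-3)) = -16 + 4*(P*(-1/3)) = -16 + 4*(-P/3) = -16 - 4*P/3)
(37*b(-3*(-2)))*42 = (37*(-16 - (-4)*(-2)))*42 = (37*(-16 - 4/3*6))*42 = (37*(-16 - 8))*42 = (37*(-24))*42 = -888*42 = -37296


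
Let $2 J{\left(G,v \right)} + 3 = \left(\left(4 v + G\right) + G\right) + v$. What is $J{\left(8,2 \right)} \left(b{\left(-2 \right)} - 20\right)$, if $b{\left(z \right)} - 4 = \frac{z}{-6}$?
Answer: $- \frac{1081}{6} \approx -180.17$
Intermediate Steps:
$b{\left(z \right)} = 4 - \frac{z}{6}$ ($b{\left(z \right)} = 4 + \frac{z}{-6} = 4 + z \left(- \frac{1}{6}\right) = 4 - \frac{z}{6}$)
$J{\left(G,v \right)} = - \frac{3}{2} + G + \frac{5 v}{2}$ ($J{\left(G,v \right)} = - \frac{3}{2} + \frac{\left(\left(4 v + G\right) + G\right) + v}{2} = - \frac{3}{2} + \frac{\left(\left(G + 4 v\right) + G\right) + v}{2} = - \frac{3}{2} + \frac{\left(2 G + 4 v\right) + v}{2} = - \frac{3}{2} + \frac{2 G + 5 v}{2} = - \frac{3}{2} + \left(G + \frac{5 v}{2}\right) = - \frac{3}{2} + G + \frac{5 v}{2}$)
$J{\left(8,2 \right)} \left(b{\left(-2 \right)} - 20\right) = \left(- \frac{3}{2} + 8 + \frac{5}{2} \cdot 2\right) \left(\left(4 - - \frac{1}{3}\right) - 20\right) = \left(- \frac{3}{2} + 8 + 5\right) \left(\left(4 + \frac{1}{3}\right) - 20\right) = \frac{23 \left(\frac{13}{3} - 20\right)}{2} = \frac{23}{2} \left(- \frac{47}{3}\right) = - \frac{1081}{6}$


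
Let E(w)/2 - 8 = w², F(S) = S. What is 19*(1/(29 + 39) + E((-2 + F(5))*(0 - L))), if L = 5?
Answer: 602091/68 ≈ 8854.3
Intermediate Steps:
E(w) = 16 + 2*w²
19*(1/(29 + 39) + E((-2 + F(5))*(0 - L))) = 19*(1/(29 + 39) + (16 + 2*((-2 + 5)*(0 - 1*5))²)) = 19*(1/68 + (16 + 2*(3*(0 - 5))²)) = 19*(1/68 + (16 + 2*(3*(-5))²)) = 19*(1/68 + (16 + 2*(-15)²)) = 19*(1/68 + (16 + 2*225)) = 19*(1/68 + (16 + 450)) = 19*(1/68 + 466) = 19*(31689/68) = 602091/68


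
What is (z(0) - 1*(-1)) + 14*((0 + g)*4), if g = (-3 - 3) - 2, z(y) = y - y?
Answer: -447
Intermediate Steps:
z(y) = 0
g = -8 (g = -6 - 2 = -8)
(z(0) - 1*(-1)) + 14*((0 + g)*4) = (0 - 1*(-1)) + 14*((0 - 8)*4) = (0 + 1) + 14*(-8*4) = 1 + 14*(-32) = 1 - 448 = -447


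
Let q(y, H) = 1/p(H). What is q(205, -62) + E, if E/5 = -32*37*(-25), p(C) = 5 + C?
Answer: 8435999/57 ≈ 1.4800e+5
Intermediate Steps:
q(y, H) = 1/(5 + H)
E = 148000 (E = 5*(-32*37*(-25)) = 5*(-1184*(-25)) = 5*29600 = 148000)
q(205, -62) + E = 1/(5 - 62) + 148000 = 1/(-57) + 148000 = -1/57 + 148000 = 8435999/57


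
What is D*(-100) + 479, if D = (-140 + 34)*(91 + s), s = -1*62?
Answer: 307879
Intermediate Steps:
s = -62
D = -3074 (D = (-140 + 34)*(91 - 62) = -106*29 = -3074)
D*(-100) + 479 = -3074*(-100) + 479 = 307400 + 479 = 307879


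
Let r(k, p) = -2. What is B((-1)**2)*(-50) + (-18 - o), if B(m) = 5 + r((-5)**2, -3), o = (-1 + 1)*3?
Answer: -168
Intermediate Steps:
o = 0 (o = 0*3 = 0)
B(m) = 3 (B(m) = 5 - 2 = 3)
B((-1)**2)*(-50) + (-18 - o) = 3*(-50) + (-18 - 1*0) = -150 + (-18 + 0) = -150 - 18 = -168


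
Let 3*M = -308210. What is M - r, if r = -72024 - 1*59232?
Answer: 85558/3 ≈ 28519.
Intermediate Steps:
M = -308210/3 (M = (⅓)*(-308210) = -308210/3 ≈ -1.0274e+5)
r = -131256 (r = -72024 - 59232 = -131256)
M - r = -308210/3 - 1*(-131256) = -308210/3 + 131256 = 85558/3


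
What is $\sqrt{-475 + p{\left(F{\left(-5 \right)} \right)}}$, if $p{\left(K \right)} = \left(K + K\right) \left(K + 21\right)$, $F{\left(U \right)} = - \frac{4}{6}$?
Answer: $\frac{i \sqrt{4519}}{3} \approx 22.408 i$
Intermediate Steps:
$F{\left(U \right)} = - \frac{2}{3}$ ($F{\left(U \right)} = \left(-4\right) \frac{1}{6} = - \frac{2}{3}$)
$p{\left(K \right)} = 2 K \left(21 + K\right)$
$\sqrt{-475 + p{\left(F{\left(-5 \right)} \right)}} = \sqrt{-475 + 2 \left(- \frac{2}{3}\right) \left(21 - \frac{2}{3}\right)} = \sqrt{-475 + 2 \left(- \frac{2}{3}\right) \frac{61}{3}} = \sqrt{-475 - \frac{244}{9}} = \sqrt{- \frac{4519}{9}} = \frac{i \sqrt{4519}}{3}$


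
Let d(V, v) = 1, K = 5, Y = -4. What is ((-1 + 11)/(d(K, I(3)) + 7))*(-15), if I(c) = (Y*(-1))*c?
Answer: -75/4 ≈ -18.750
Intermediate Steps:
I(c) = 4*c (I(c) = (-4*(-1))*c = 4*c)
((-1 + 11)/(d(K, I(3)) + 7))*(-15) = ((-1 + 11)/(1 + 7))*(-15) = (10/8)*(-15) = (10*(⅛))*(-15) = (5/4)*(-15) = -75/4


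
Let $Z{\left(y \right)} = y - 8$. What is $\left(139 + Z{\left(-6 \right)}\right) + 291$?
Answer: $416$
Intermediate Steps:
$Z{\left(y \right)} = -8 + y$ ($Z{\left(y \right)} = y - 8 = -8 + y$)
$\left(139 + Z{\left(-6 \right)}\right) + 291 = \left(139 - 14\right) + 291 = 125 + 291 = 416$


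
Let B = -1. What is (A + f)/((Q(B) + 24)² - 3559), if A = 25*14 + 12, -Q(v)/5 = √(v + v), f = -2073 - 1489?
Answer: 1078400/1034921 - 256000*I*√2/3104763 ≈ 1.042 - 0.11661*I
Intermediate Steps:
f = -3562
Q(v) = -5*√2*√v (Q(v) = -5*√(v + v) = -5*√2*√v)
A = 362 (A = 350 + 12 = 362)
(A + f)/((Q(B) + 24)² - 3559) = (362 - 3562)/((-5*√2*√(-1) + 24)² - 3559) = -3200/((-5*√2*I + 24)² - 3559) = -3200/((-5*I*√2 + 24)² - 3559) = -3200/((24 - 5*I*√2)² - 3559) = -3200/(-3559 + (24 - 5*I*√2)²)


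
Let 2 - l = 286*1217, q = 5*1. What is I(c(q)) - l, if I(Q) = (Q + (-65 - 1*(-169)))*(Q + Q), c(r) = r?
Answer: 349150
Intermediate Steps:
q = 5
l = -348060 (l = 2 - 286*1217 = 2 - 1*348062 = 2 - 348062 = -348060)
I(Q) = 2*Q*(104 + Q) (I(Q) = (Q + (-65 + 169))*(2*Q) = (Q + 104)*(2*Q) = (104 + Q)*(2*Q) = 2*Q*(104 + Q))
I(c(q)) - l = 2*5*(104 + 5) - 1*(-348060) = 2*5*109 + 348060 = 1090 + 348060 = 349150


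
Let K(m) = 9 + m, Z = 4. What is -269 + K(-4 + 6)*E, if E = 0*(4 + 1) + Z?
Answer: -225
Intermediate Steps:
E = 4 (E = 0*(4 + 1) + 4 = 0*5 + 4 = 0 + 4 = 4)
-269 + K(-4 + 6)*E = -269 + (9 + (-4 + 6))*4 = -269 + (9 + 2)*4 = -269 + 11*4 = -269 + 44 = -225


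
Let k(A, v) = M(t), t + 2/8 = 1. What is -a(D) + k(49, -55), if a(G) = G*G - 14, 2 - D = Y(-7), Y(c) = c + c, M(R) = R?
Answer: -965/4 ≈ -241.25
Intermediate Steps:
t = ¾ (t = -¼ + 1 = ¾ ≈ 0.75000)
k(A, v) = ¾
Y(c) = 2*c
D = 16 (D = 2 - 2*(-7) = 2 - 1*(-14) = 2 + 14 = 16)
a(G) = -14 + G² (a(G) = G² - 14 = -14 + G²)
-a(D) + k(49, -55) = -(-14 + 16²) + ¾ = -(-14 + 256) + ¾ = -1*242 + ¾ = -242 + ¾ = -965/4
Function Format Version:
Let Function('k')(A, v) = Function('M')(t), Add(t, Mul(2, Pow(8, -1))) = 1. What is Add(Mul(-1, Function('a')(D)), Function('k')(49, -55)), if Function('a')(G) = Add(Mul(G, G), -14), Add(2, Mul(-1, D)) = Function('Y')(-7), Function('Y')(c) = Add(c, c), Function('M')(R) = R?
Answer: Rational(-965, 4) ≈ -241.25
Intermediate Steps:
t = Rational(3, 4) (t = Add(Rational(-1, 4), 1) = Rational(3, 4) ≈ 0.75000)
Function('k')(A, v) = Rational(3, 4)
Function('Y')(c) = Mul(2, c)
D = 16 (D = Add(2, Mul(-1, Mul(2, -7))) = Add(2, Mul(-1, -14)) = Add(2, 14) = 16)
Function('a')(G) = Add(-14, Pow(G, 2)) (Function('a')(G) = Add(Pow(G, 2), -14) = Add(-14, Pow(G, 2)))
Add(Mul(-1, Function('a')(D)), Function('k')(49, -55)) = Add(Mul(-1, Add(-14, Pow(16, 2))), Rational(3, 4)) = Add(Mul(-1, Add(-14, 256)), Rational(3, 4)) = Add(Mul(-1, 242), Rational(3, 4)) = Add(-242, Rational(3, 4)) = Rational(-965, 4)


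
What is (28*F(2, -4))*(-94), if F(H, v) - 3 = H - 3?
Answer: -5264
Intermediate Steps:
F(H, v) = H (F(H, v) = 3 + (H - 3) = 3 + (-3 + H) = H)
(28*F(2, -4))*(-94) = (28*2)*(-94) = 56*(-94) = -5264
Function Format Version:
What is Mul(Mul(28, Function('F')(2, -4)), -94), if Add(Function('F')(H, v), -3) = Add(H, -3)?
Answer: -5264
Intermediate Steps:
Function('F')(H, v) = H (Function('F')(H, v) = Add(3, Add(H, -3)) = Add(3, Add(-3, H)) = H)
Mul(Mul(28, Function('F')(2, -4)), -94) = Mul(Mul(28, 2), -94) = Mul(56, -94) = -5264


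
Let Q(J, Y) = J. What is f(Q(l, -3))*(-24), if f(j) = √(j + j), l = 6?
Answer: -48*√3 ≈ -83.138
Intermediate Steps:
f(j) = √2*√j (f(j) = √(2*j) = √2*√j)
f(Q(l, -3))*(-24) = (√2*√6)*(-24) = (2*√3)*(-24) = -48*√3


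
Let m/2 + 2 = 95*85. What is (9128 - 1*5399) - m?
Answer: -12417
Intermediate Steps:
m = 16146 (m = -4 + 2*(95*85) = -4 + 2*8075 = -4 + 16150 = 16146)
(9128 - 1*5399) - m = (9128 - 1*5399) - 1*16146 = (9128 - 5399) - 16146 = 3729 - 16146 = -12417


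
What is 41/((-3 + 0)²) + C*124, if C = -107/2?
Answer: -59665/9 ≈ -6629.4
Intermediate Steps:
C = -107/2 (C = -107*½ = -107/2 ≈ -53.500)
41/((-3 + 0)²) + C*124 = 41/((-3 + 0)²) - 107/2*124 = 41/((-3)²) - 6634 = 41/9 - 6634 = -59665/9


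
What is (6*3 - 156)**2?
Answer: 19044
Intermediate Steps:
(6*3 - 156)**2 = (18 - 156)**2 = (-138)**2 = 19044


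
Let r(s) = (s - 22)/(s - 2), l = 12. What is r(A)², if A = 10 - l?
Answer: 36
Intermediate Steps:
A = -2 (A = 10 - 1*12 = 10 - 12 = -2)
r(s) = (-22 + s)/(-2 + s)
r(A)² = ((-22 - 2)/(-2 - 2))² = (-24/(-4))² = (-¼*(-24))² = 6² = 36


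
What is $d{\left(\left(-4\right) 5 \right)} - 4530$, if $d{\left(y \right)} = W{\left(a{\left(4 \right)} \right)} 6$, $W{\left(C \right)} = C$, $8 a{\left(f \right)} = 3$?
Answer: $- \frac{18111}{4} \approx -4527.8$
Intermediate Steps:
$a{\left(f \right)} = \frac{3}{8}$ ($a{\left(f \right)} = \frac{1}{8} \cdot 3 = \frac{3}{8}$)
$d{\left(y \right)} = \frac{9}{4}$ ($d{\left(y \right)} = \frac{3}{8} \cdot 6 = \frac{9}{4}$)
$d{\left(\left(-4\right) 5 \right)} - 4530 = \frac{9}{4} - 4530 = - \frac{18111}{4}$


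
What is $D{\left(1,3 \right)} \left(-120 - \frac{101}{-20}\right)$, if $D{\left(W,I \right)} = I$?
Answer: $- \frac{6897}{20} \approx -344.85$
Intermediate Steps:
$D{\left(1,3 \right)} \left(-120 - \frac{101}{-20}\right) = 3 \left(-120 - \frac{101}{-20}\right) = 3 \left(-120 - - \frac{101}{20}\right) = 3 \left(-120 + \frac{101}{20}\right) = 3 \left(- \frac{2299}{20}\right) = - \frac{6897}{20}$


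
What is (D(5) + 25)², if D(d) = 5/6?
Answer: 24025/36 ≈ 667.36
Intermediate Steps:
D(d) = ⅚ (D(d) = 5*(⅙) = ⅚)
(D(5) + 25)² = (⅚ + 25)² = (155/6)² = 24025/36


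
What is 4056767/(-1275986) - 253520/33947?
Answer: -461203040069/43315896742 ≈ -10.647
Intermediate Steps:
4056767/(-1275986) - 253520/33947 = 4056767*(-1/1275986) - 253520*1/33947 = -4056767/1275986 - 253520/33947 = -461203040069/43315896742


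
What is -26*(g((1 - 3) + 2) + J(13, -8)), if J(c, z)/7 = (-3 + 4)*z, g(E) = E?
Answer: 1456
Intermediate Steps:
J(c, z) = 7*z (J(c, z) = 7*((-3 + 4)*z) = 7*(1*z) = 7*z)
-26*(g((1 - 3) + 2) + J(13, -8)) = -26*(((1 - 3) + 2) + 7*(-8)) = -26*((-2 + 2) - 56) = -26*(0 - 56) = -26*(-56) = 1456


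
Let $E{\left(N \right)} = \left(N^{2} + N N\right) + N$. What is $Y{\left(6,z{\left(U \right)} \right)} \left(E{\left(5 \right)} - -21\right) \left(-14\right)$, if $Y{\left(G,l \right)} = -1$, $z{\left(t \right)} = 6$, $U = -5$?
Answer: $1064$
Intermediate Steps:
$E{\left(N \right)} = N + 2 N^{2}$ ($E{\left(N \right)} = \left(N^{2} + N^{2}\right) + N = 2 N^{2} + N = N + 2 N^{2}$)
$Y{\left(6,z{\left(U \right)} \right)} \left(E{\left(5 \right)} - -21\right) \left(-14\right) = - (5 \left(1 + 2 \cdot 5\right) - -21) \left(-14\right) = - (5 \left(1 + 10\right) + 21) \left(-14\right) = - (5 \cdot 11 + 21) \left(-14\right) = - (55 + 21) \left(-14\right) = \left(-1\right) 76 \left(-14\right) = \left(-76\right) \left(-14\right) = 1064$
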